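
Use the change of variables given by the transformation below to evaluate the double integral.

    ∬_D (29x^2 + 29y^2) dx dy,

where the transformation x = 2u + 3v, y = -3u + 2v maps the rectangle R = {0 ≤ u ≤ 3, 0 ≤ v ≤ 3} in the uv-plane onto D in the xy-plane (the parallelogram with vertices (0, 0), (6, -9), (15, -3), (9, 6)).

Compute the Jacobian determinant of (x, y) with respect to (u, v):

    ∂(x,y)/∂(u,v) = | 2  3 | = (2)(2) - (3)(-3) = 13.
                   | -3  2 |

Its absolute value is |J| = 13 (the area scaling factor).

Substituting x = 2u + 3v, y = -3u + 2v into the integrand,

    29x^2 + 29y^2 → 377u^2 + 377v^2,

so the integral becomes

    ∬_R (377u^2 + 377v^2) · |J| du dv = ∫_0^3 ∫_0^3 (4901u^2 + 4901v^2) dv du.

Inner (v): 14703u^2 + 44109.
Outer (u): 264654.

Therefore ∬_D (29x^2 + 29y^2) dx dy = 264654.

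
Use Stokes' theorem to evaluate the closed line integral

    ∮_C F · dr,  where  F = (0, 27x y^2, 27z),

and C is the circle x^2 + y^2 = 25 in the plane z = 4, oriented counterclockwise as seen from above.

Let S be the flat disk x^2 + y^2 ≤ 25 in the plane z = 4, with upward unit normal n̂ = ẑ. By Stokes' theorem,

    ∮_C F · dr = ∬_S (∇ × F) · n̂ dS = ∬_D (curl F)_z dA,

where D is the disk x^2 + y^2 ≤ 25.

Compute the curl of F = (0, 27x y^2, 27z):
    (∇ × F)_x = ∂F_z/∂y - ∂F_y/∂z = 0,
    (∇ × F)_y = ∂F_x/∂z - ∂F_z/∂x = 0,
    (∇ × F)_z = ∂F_y/∂x - ∂F_x/∂y = 27y^2.

On z = 4, (curl F)_z = 27y^2.

Convert to polar (x = r cos θ, y = r sin θ, dA = r dr dθ); the integrand becomes 27r^2sin(θ)^2, so

    ∬_D (curl F)_z dA = ∫_0^{2π} ∫_0^{5} (27r^2sin(θ)^2) · r dr dθ.

Inner (r from 0 to 5): 16875sin(θ)^2/4.
Outer (θ from 0 to 2π): 16875π/4.

Therefore ∮_C F · dr = 16875π/4.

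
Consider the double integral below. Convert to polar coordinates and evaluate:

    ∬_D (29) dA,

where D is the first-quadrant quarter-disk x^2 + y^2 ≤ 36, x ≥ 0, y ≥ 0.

The region D is 0 ≤ r ≤ 6, 0 ≤ θ ≤ π/2 in polar coordinates, where x = r cos(θ), y = r sin(θ), and dA = r dr dθ.

Under the substitution, the integrand becomes 29, so

    ∬_D (29) dA = ∫_{0}^{π/2} ∫_{0}^{6} (29) · r dr dθ.

Inner integral (in r): ∫_{0}^{6} (29) · r dr = 522.

Outer integral (in θ): ∫_{0}^{π/2} (522) dθ = 261π.

Therefore ∬_D (29) dA = 261π.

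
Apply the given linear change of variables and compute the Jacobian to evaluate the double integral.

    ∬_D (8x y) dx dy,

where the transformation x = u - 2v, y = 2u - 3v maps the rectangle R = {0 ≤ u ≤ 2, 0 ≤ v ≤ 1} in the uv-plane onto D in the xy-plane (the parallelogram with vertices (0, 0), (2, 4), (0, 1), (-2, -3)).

Compute the Jacobian determinant of (x, y) with respect to (u, v):

    ∂(x,y)/∂(u,v) = | 1  -2 | = (1)(-3) - (-2)(2) = 1.
                   | 2  -3 |

Its absolute value is |J| = 1 (the area scaling factor).

Substituting x = u - 2v, y = 2u - 3v into the integrand,

    8x y → 16u^2 - 56u v + 48v^2,

so the integral becomes

    ∬_R (16u^2 - 56u v + 48v^2) · |J| du dv = ∫_0^2 ∫_0^1 (16u^2 - 56u v + 48v^2) dv du.

Inner (v): 16u^2 - 28u + 16.
Outer (u): 56/3.

Therefore ∬_D (8x y) dx dy = 56/3.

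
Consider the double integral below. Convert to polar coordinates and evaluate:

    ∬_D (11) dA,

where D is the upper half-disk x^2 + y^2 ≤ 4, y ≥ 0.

The region D is 0 ≤ r ≤ 2, 0 ≤ θ ≤ π in polar coordinates, where x = r cos(θ), y = r sin(θ), and dA = r dr dθ.

Under the substitution, the integrand becomes 11, so

    ∬_D (11) dA = ∫_{0}^{π} ∫_{0}^{2} (11) · r dr dθ.

Inner integral (in r): ∫_{0}^{2} (11) · r dr = 22.

Outer integral (in θ): ∫_{0}^{π} (22) dθ = 22π.

Therefore ∬_D (11) dA = 22π.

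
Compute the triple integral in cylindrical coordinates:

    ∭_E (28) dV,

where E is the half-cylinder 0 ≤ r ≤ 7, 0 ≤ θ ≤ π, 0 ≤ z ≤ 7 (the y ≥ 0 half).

In cylindrical coordinates, x = r cos(θ), y = r sin(θ), z = z, and dV = r dr dθ dz.

The integrand becomes 28, so

    ∭_E (28) dV = ∫_{0}^{π} ∫_{0}^{7} ∫_{0}^{7} (28) · r dz dr dθ.

Inner (z): 196r.
Middle (r from 0 to 7): 4802.
Outer (θ): 4802π.

Therefore the triple integral equals 4802π.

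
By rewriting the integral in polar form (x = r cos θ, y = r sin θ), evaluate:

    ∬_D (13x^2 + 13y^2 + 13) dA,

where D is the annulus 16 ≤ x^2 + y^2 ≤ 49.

The region D is 4 ≤ r ≤ 7, 0 ≤ θ ≤ 2π in polar coordinates, where x = r cos(θ), y = r sin(θ), and dA = r dr dθ.

Under the substitution, the integrand becomes 13r^2 + 13, so

    ∬_D (13x^2 + 13y^2 + 13) dA = ∫_{0}^{2π} ∫_{4}^{7} (13r^2 + 13) · r dr dθ.

Inner integral (in r): ∫_{4}^{7} (13r^2 + 13) · r dr = 28743/4.

Outer integral (in θ): ∫_{0}^{2π} (28743/4) dθ = 28743π/2.

Therefore ∬_D (13x^2 + 13y^2 + 13) dA = 28743π/2.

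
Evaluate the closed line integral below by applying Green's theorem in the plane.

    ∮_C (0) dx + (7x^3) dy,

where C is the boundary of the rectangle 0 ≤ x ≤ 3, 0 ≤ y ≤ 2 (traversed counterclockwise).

Green's theorem converts the closed line integral into a double integral over the enclosed region D:

    ∮_C P dx + Q dy = ∬_D (∂Q/∂x - ∂P/∂y) dA.

Here P = 0, Q = 7x^3, so

    ∂Q/∂x = 21x^2,    ∂P/∂y = 0,
    ∂Q/∂x - ∂P/∂y = 21x^2.

D is the region 0 ≤ x ≤ 3, 0 ≤ y ≤ 2. Evaluating the double integral:

    ∬_D (21x^2) dA = ∫_0^{3} ∫_0^{2} (21x^2) dy dx.

Inner (y from 0 to 2): 42x^2.
Outer (x from 0 to 3): 378.

Therefore ∮_C P dx + Q dy = 378.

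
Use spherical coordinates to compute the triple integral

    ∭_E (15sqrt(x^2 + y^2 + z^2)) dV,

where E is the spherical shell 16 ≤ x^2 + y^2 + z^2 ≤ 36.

In spherical coordinates, x = ρ sin(φ) cos(θ), y = ρ sin(φ) sin(θ), z = ρ cos(φ), and dV = ρ^2 sin(φ) dρ dφ dθ.

The integrand becomes 15ρ, so

    ∭_E (15sqrt(x^2 + y^2 + z^2)) dV = ∫_{0}^{2π} ∫_{0}^{π} ∫_{4}^{6} (15ρ) · ρ^2 sin(φ) dρ dφ dθ.

Inner (ρ): 3900sin(φ).
Middle (φ): 7800.
Outer (θ): 15600π.

Therefore the triple integral equals 15600π.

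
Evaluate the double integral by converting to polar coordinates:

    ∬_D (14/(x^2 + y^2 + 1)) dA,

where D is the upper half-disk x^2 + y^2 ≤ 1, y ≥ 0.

The region D is 0 ≤ r ≤ 1, 0 ≤ θ ≤ π in polar coordinates, where x = r cos(θ), y = r sin(θ), and dA = r dr dθ.

Under the substitution, the integrand becomes 14/(r^2 + 1), so

    ∬_D (14/(x^2 + y^2 + 1)) dA = ∫_{0}^{π} ∫_{0}^{1} (14/(r^2 + 1)) · r dr dθ.

Inner integral (in r): ∫_{0}^{1} (14/(r^2 + 1)) · r dr = log(128).

Outer integral (in θ): ∫_{0}^{π} (log(128)) dθ = log(128^π).

Therefore ∬_D (14/(x^2 + y^2 + 1)) dA = log(128^π).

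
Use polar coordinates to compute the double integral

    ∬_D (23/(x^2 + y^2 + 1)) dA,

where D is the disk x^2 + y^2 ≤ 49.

The region D is 0 ≤ r ≤ 7, 0 ≤ θ ≤ 2π in polar coordinates, where x = r cos(θ), y = r sin(θ), and dA = r dr dθ.

Under the substitution, the integrand becomes 23/(r^2 + 1), so

    ∬_D (23/(x^2 + y^2 + 1)) dA = ∫_{0}^{2π} ∫_{0}^{7} (23/(r^2 + 1)) · r dr dθ.

Inner integral (in r): ∫_{0}^{7} (23/(r^2 + 1)) · r dr = 23log(50)/2.

Outer integral (in θ): ∫_{0}^{2π} (23log(50)/2) dθ = 23π log(50).

Therefore ∬_D (23/(x^2 + y^2 + 1)) dA = 23π log(50).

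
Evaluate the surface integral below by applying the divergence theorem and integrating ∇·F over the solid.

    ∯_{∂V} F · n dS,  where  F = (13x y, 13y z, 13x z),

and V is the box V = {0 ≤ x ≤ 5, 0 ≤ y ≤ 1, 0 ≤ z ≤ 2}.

By the divergence theorem,

    ∯_{∂V} F · n dS = ∭_V (∇ · F) dV.

Compute the divergence:
    ∇ · F = ∂F_x/∂x + ∂F_y/∂y + ∂F_z/∂z = 13y + 13z + 13x = 13x + 13y + 13z.

V is a rectangular box, so dV = dx dy dz with 0 ≤ x ≤ 5, 0 ≤ y ≤ 1, 0 ≤ z ≤ 2.

Integrate (13x + 13y + 13z) over V as an iterated integral:

    ∭_V (∇·F) dV = ∫_0^{5} ∫_0^{1} ∫_0^{2} (13x + 13y + 13z) dz dy dx.

Inner (z from 0 to 2): 26x + 26y + 26.
Middle (y from 0 to 1): 26x + 39.
Outer (x from 0 to 5): 520.

Therefore ∯_{∂V} F · n dS = 520.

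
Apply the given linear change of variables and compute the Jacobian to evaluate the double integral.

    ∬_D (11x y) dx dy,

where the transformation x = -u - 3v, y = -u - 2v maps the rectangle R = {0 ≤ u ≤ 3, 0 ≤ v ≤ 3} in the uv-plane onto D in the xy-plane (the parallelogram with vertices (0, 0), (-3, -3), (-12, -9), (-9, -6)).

Compute the Jacobian determinant of (x, y) with respect to (u, v):

    ∂(x,y)/∂(u,v) = | -1  -3 | = (-1)(-2) - (-3)(-1) = -1.
                   | -1  -2 |

Its absolute value is |J| = 1 (the area scaling factor).

Substituting x = -u - 3v, y = -u - 2v into the integrand,

    11x y → 11u^2 + 55u v + 66v^2,

so the integral becomes

    ∬_R (11u^2 + 55u v + 66v^2) · |J| du dv = ∫_0^3 ∫_0^3 (11u^2 + 55u v + 66v^2) dv du.

Inner (v): 33u^2 + 495u/2 + 594.
Outer (u): 12771/4.

Therefore ∬_D (11x y) dx dy = 12771/4.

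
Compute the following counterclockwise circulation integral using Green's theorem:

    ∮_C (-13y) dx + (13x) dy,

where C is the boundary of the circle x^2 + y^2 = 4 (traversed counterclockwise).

Green's theorem converts the closed line integral into a double integral over the enclosed region D:

    ∮_C P dx + Q dy = ∬_D (∂Q/∂x - ∂P/∂y) dA.

Here P = -13y, Q = 13x, so

    ∂Q/∂x = 13,    ∂P/∂y = -13,
    ∂Q/∂x - ∂P/∂y = 26.

D is the region x^2 + y^2 ≤ 4. Evaluating the double integral:

In polar coordinates (x = r cos θ, y = r sin θ, dA = r dr dθ) the integrand becomes 26, so

    ∬_D (26) dA = ∫_0^{2π} ∫_0^{2} (26) · r dr dθ.

Inner (r from 0 to 2): 52.
Outer (θ from 0 to 2π): 104π.

Therefore ∮_C P dx + Q dy = 104π.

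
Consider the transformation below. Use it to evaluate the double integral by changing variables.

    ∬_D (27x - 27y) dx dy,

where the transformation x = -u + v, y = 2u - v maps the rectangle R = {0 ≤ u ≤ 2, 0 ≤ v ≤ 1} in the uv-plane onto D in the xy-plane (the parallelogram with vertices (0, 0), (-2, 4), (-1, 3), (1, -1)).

Compute the Jacobian determinant of (x, y) with respect to (u, v):

    ∂(x,y)/∂(u,v) = | -1  1 | = (-1)(-1) - (1)(2) = -1.
                   | 2  -1 |

Its absolute value is |J| = 1 (the area scaling factor).

Substituting x = -u + v, y = 2u - v into the integrand,

    27x - 27y → -81u + 54v,

so the integral becomes

    ∬_R (-81u + 54v) · |J| du dv = ∫_0^2 ∫_0^1 (-81u + 54v) dv du.

Inner (v): 27 - 81u.
Outer (u): -108.

Therefore ∬_D (27x - 27y) dx dy = -108.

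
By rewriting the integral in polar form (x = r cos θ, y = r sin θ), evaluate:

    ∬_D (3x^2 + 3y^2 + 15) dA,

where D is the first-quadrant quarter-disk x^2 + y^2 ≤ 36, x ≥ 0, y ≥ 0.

The region D is 0 ≤ r ≤ 6, 0 ≤ θ ≤ π/2 in polar coordinates, where x = r cos(θ), y = r sin(θ), and dA = r dr dθ.

Under the substitution, the integrand becomes 3r^2 + 15, so

    ∬_D (3x^2 + 3y^2 + 15) dA = ∫_{0}^{π/2} ∫_{0}^{6} (3r^2 + 15) · r dr dθ.

Inner integral (in r): ∫_{0}^{6} (3r^2 + 15) · r dr = 1242.

Outer integral (in θ): ∫_{0}^{π/2} (1242) dθ = 621π.

Therefore ∬_D (3x^2 + 3y^2 + 15) dA = 621π.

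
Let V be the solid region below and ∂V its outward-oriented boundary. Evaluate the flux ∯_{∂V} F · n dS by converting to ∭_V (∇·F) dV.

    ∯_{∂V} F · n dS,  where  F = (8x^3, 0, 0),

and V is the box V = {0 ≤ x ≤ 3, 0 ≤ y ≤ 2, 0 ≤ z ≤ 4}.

By the divergence theorem,

    ∯_{∂V} F · n dS = ∭_V (∇ · F) dV.

Compute the divergence:
    ∇ · F = ∂F_x/∂x + ∂F_y/∂y + ∂F_z/∂z = 24x^2 + 0 + 0 = 24x^2.

V is a rectangular box, so dV = dx dy dz with 0 ≤ x ≤ 3, 0 ≤ y ≤ 2, 0 ≤ z ≤ 4.

Integrate (24x^2) over V as an iterated integral:

    ∭_V (∇·F) dV = ∫_0^{3} ∫_0^{2} ∫_0^{4} (24x^2) dz dy dx.

Inner (z from 0 to 4): 96x^2.
Middle (y from 0 to 2): 192x^2.
Outer (x from 0 to 3): 1728.

Therefore ∯_{∂V} F · n dS = 1728.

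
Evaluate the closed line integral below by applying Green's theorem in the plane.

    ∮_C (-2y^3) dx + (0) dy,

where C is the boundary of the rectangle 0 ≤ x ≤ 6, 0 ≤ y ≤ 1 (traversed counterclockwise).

Green's theorem converts the closed line integral into a double integral over the enclosed region D:

    ∮_C P dx + Q dy = ∬_D (∂Q/∂x - ∂P/∂y) dA.

Here P = -2y^3, Q = 0, so

    ∂Q/∂x = 0,    ∂P/∂y = -6y^2,
    ∂Q/∂x - ∂P/∂y = 6y^2.

D is the region 0 ≤ x ≤ 6, 0 ≤ y ≤ 1. Evaluating the double integral:

    ∬_D (6y^2) dA = ∫_0^{6} ∫_0^{1} (6y^2) dy dx.

Inner (y from 0 to 1): 2.
Outer (x from 0 to 6): 12.

Therefore ∮_C P dx + Q dy = 12.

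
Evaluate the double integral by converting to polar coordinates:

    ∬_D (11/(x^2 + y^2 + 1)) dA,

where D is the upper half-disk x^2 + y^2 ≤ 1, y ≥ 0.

The region D is 0 ≤ r ≤ 1, 0 ≤ θ ≤ π in polar coordinates, where x = r cos(θ), y = r sin(θ), and dA = r dr dθ.

Under the substitution, the integrand becomes 11/(r^2 + 1), so

    ∬_D (11/(x^2 + y^2 + 1)) dA = ∫_{0}^{π} ∫_{0}^{1} (11/(r^2 + 1)) · r dr dθ.

Inner integral (in r): ∫_{0}^{1} (11/(r^2 + 1)) · r dr = 11log(2)/2.

Outer integral (in θ): ∫_{0}^{π} (11log(2)/2) dθ = 11π log(2)/2.

Therefore ∬_D (11/(x^2 + y^2 + 1)) dA = 11π log(2)/2.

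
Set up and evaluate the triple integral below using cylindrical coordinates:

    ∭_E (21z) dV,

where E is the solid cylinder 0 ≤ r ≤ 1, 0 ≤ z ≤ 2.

In cylindrical coordinates, x = r cos(θ), y = r sin(θ), z = z, and dV = r dr dθ dz.

The integrand becomes 21z, so

    ∭_E (21z) dV = ∫_{0}^{2π} ∫_{0}^{1} ∫_{0}^{2} (21z) · r dz dr dθ.

Inner (z): 42r.
Middle (r from 0 to 1): 21.
Outer (θ): 42π.

Therefore the triple integral equals 42π.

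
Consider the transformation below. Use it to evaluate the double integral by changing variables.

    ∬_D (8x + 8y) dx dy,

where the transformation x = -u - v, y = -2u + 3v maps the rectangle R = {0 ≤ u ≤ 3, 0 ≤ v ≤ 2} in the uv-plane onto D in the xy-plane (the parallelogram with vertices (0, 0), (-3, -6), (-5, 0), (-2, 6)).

Compute the Jacobian determinant of (x, y) with respect to (u, v):

    ∂(x,y)/∂(u,v) = | -1  -1 | = (-1)(3) - (-1)(-2) = -5.
                   | -2  3 |

Its absolute value is |J| = 5 (the area scaling factor).

Substituting x = -u - v, y = -2u + 3v into the integrand,

    8x + 8y → -24u + 16v,

so the integral becomes

    ∬_R (-24u + 16v) · |J| du dv = ∫_0^3 ∫_0^2 (-120u + 80v) dv du.

Inner (v): 160 - 240u.
Outer (u): -600.

Therefore ∬_D (8x + 8y) dx dy = -600.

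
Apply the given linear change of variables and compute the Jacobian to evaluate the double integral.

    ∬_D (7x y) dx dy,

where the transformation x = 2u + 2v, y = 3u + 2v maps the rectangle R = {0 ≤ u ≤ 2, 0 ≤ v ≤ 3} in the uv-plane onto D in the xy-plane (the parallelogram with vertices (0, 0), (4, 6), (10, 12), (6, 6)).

Compute the Jacobian determinant of (x, y) with respect to (u, v):

    ∂(x,y)/∂(u,v) = | 2  2 | = (2)(2) - (2)(3) = -2.
                   | 3  2 |

Its absolute value is |J| = 2 (the area scaling factor).

Substituting x = 2u + 2v, y = 3u + 2v into the integrand,

    7x y → 42u^2 + 70u v + 28v^2,

so the integral becomes

    ∬_R (42u^2 + 70u v + 28v^2) · |J| du dv = ∫_0^2 ∫_0^3 (84u^2 + 140u v + 56v^2) dv du.

Inner (v): 252u^2 + 630u + 504.
Outer (u): 2940.

Therefore ∬_D (7x y) dx dy = 2940.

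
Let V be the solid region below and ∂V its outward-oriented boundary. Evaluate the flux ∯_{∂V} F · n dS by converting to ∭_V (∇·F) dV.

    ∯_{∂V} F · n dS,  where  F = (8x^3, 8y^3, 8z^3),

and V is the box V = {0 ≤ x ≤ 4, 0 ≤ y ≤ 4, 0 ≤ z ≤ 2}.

By the divergence theorem,

    ∯_{∂V} F · n dS = ∭_V (∇ · F) dV.

Compute the divergence:
    ∇ · F = ∂F_x/∂x + ∂F_y/∂y + ∂F_z/∂z = 24x^2 + 24y^2 + 24z^2.

V is a rectangular box, so dV = dx dy dz with 0 ≤ x ≤ 4, 0 ≤ y ≤ 4, 0 ≤ z ≤ 2.

Integrate (24x^2 + 24y^2 + 24z^2) over V as an iterated integral:

    ∭_V (∇·F) dV = ∫_0^{4} ∫_0^{4} ∫_0^{2} (24x^2 + 24y^2 + 24z^2) dz dy dx.

Inner (z from 0 to 2): 48x^2 + 48y^2 + 64.
Middle (y from 0 to 4): 192x^2 + 1280.
Outer (x from 0 to 4): 9216.

Therefore ∯_{∂V} F · n dS = 9216.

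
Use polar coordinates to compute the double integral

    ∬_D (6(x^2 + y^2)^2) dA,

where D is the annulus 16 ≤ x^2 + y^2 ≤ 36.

The region D is 4 ≤ r ≤ 6, 0 ≤ θ ≤ 2π in polar coordinates, where x = r cos(θ), y = r sin(θ), and dA = r dr dθ.

Under the substitution, the integrand becomes 6r^4, so

    ∬_D (6(x^2 + y^2)^2) dA = ∫_{0}^{2π} ∫_{4}^{6} (6r^4) · r dr dθ.

Inner integral (in r): ∫_{4}^{6} (6r^4) · r dr = 42560.

Outer integral (in θ): ∫_{0}^{2π} (42560) dθ = 85120π.

Therefore ∬_D (6(x^2 + y^2)^2) dA = 85120π.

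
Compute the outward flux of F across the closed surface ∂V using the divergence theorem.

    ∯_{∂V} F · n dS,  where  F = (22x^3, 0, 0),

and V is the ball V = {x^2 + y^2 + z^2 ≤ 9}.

By the divergence theorem,

    ∯_{∂V} F · n dS = ∭_V (∇ · F) dV.

Compute the divergence:
    ∇ · F = ∂F_x/∂x + ∂F_y/∂y + ∂F_z/∂z = 66x^2 + 0 + 0 = 66x^2.

In spherical coordinates, x = ρ sin(φ) cos(θ), y = ρ sin(φ) sin(θ), z = ρ cos(φ), dV = ρ^2 sin(φ) dρ dφ dθ, with 0 ≤ ρ ≤ 3, 0 ≤ φ ≤ π, 0 ≤ θ ≤ 2π.

The integrand, after substitution and multiplying by the volume element, becomes (66ρ^2sin(φ)^2cos(θ)^2) · ρ^2 sin(φ), so

    ∭_V (∇·F) dV = ∫_0^{2π} ∫_0^{π} ∫_0^{3} (66ρ^2sin(φ)^2cos(θ)^2) · ρ^2 sin(φ) dρ dφ dθ.

Inner (ρ from 0 to 3): 16038sin(φ)^3cos(θ)^2/5.
Middle (φ from 0 to π): 21384cos(θ)^2/5.
Outer (θ from 0 to 2π): 21384π/5.

Therefore ∯_{∂V} F · n dS = 21384π/5.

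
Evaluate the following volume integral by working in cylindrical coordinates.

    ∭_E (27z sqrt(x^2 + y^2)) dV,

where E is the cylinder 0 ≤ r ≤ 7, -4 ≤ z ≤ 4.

In cylindrical coordinates, x = r cos(θ), y = r sin(θ), z = z, and dV = r dr dθ dz.

The integrand becomes 27r z, so

    ∭_E (27z sqrt(x^2 + y^2)) dV = ∫_{0}^{2π} ∫_{0}^{7} ∫_{-4}^{4} (27r z) · r dz dr dθ.

Inner (z): 0.
Middle (r from 0 to 7): 0.
Outer (θ): 0.

Therefore the triple integral equals 0.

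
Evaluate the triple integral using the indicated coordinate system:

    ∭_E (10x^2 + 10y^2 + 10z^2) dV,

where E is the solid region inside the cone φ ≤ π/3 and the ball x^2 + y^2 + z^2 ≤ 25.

In spherical coordinates, x = ρ sin(φ) cos(θ), y = ρ sin(φ) sin(θ), z = ρ cos(φ), and dV = ρ^2 sin(φ) dρ dφ dθ.

The integrand becomes 10ρ^2, so

    ∭_E (10x^2 + 10y^2 + 10z^2) dV = ∫_{0}^{2π} ∫_{0}^{π/3} ∫_{0}^{5} (10ρ^2) · ρ^2 sin(φ) dρ dφ dθ.

Inner (ρ): 6250sin(φ).
Middle (φ): 3125.
Outer (θ): 6250π.

Therefore the triple integral equals 6250π.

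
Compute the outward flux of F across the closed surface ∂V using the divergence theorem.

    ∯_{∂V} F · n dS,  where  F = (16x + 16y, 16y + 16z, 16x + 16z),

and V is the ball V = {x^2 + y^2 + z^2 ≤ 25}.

By the divergence theorem,

    ∯_{∂V} F · n dS = ∭_V (∇ · F) dV.

Compute the divergence:
    ∇ · F = ∂F_x/∂x + ∂F_y/∂y + ∂F_z/∂z = 16 + 16 + 16 = 48.

In spherical coordinates, x = ρ sin(φ) cos(θ), y = ρ sin(φ) sin(θ), z = ρ cos(φ), dV = ρ^2 sin(φ) dρ dφ dθ, with 0 ≤ ρ ≤ 5, 0 ≤ φ ≤ π, 0 ≤ θ ≤ 2π.

The integrand, after substitution and multiplying by the volume element, becomes (48) · ρ^2 sin(φ), so

    ∭_V (∇·F) dV = ∫_0^{2π} ∫_0^{π} ∫_0^{5} (48) · ρ^2 sin(φ) dρ dφ dθ.

Inner (ρ from 0 to 5): 2000sin(φ).
Middle (φ from 0 to π): 4000.
Outer (θ from 0 to 2π): 8000π.

Therefore ∯_{∂V} F · n dS = 8000π.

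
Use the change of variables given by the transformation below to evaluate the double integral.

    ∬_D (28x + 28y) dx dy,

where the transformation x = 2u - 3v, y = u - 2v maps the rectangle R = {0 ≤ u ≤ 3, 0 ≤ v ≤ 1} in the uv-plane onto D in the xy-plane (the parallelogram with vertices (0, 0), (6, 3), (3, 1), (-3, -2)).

Compute the Jacobian determinant of (x, y) with respect to (u, v):

    ∂(x,y)/∂(u,v) = | 2  -3 | = (2)(-2) - (-3)(1) = -1.
                   | 1  -2 |

Its absolute value is |J| = 1 (the area scaling factor).

Substituting x = 2u - 3v, y = u - 2v into the integrand,

    28x + 28y → 84u - 140v,

so the integral becomes

    ∬_R (84u - 140v) · |J| du dv = ∫_0^3 ∫_0^1 (84u - 140v) dv du.

Inner (v): 84u - 70.
Outer (u): 168.

Therefore ∬_D (28x + 28y) dx dy = 168.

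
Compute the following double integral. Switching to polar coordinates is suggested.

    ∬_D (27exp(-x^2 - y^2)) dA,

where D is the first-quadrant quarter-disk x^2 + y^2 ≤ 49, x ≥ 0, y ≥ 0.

The region D is 0 ≤ r ≤ 7, 0 ≤ θ ≤ π/2 in polar coordinates, where x = r cos(θ), y = r sin(θ), and dA = r dr dθ.

Under the substitution, the integrand becomes 27exp(-r^2), so

    ∬_D (27exp(-x^2 - y^2)) dA = ∫_{0}^{π/2} ∫_{0}^{7} (27exp(-r^2)) · r dr dθ.

Inner integral (in r): ∫_{0}^{7} (27exp(-r^2)) · r dr = 27/2 - 27exp(-49)/2.

Outer integral (in θ): ∫_{0}^{π/2} (27/2 - 27exp(-49)/2) dθ = -27π (1 - exp(49))exp(-49)/4.

Therefore ∬_D (27exp(-x^2 - y^2)) dA = -27π (1 - exp(49))exp(-49)/4.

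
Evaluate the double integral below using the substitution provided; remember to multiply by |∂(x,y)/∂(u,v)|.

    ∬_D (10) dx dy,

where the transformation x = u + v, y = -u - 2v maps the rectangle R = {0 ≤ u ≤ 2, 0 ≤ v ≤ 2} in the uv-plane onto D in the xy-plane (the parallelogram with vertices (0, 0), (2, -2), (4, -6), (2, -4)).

Compute the Jacobian determinant of (x, y) with respect to (u, v):

    ∂(x,y)/∂(u,v) = | 1  1 | = (1)(-2) - (1)(-1) = -1.
                   | -1  -2 |

Its absolute value is |J| = 1 (the area scaling factor).

Substituting x = u + v, y = -u - 2v into the integrand,

    10 → 10,

so the integral becomes

    ∬_R (10) · |J| du dv = ∫_0^2 ∫_0^2 (10) dv du.

Inner (v): 20.
Outer (u): 40.

Therefore ∬_D (10) dx dy = 40.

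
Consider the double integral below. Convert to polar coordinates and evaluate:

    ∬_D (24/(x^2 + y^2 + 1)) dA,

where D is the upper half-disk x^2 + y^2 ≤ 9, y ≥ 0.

The region D is 0 ≤ r ≤ 3, 0 ≤ θ ≤ π in polar coordinates, where x = r cos(θ), y = r sin(θ), and dA = r dr dθ.

Under the substitution, the integrand becomes 24/(r^2 + 1), so

    ∬_D (24/(x^2 + y^2 + 1)) dA = ∫_{0}^{π} ∫_{0}^{3} (24/(r^2 + 1)) · r dr dθ.

Inner integral (in r): ∫_{0}^{3} (24/(r^2 + 1)) · r dr = log(1000000000000).

Outer integral (in θ): ∫_{0}^{π} (log(1000000000000)) dθ = log(1000000000000^π).

Therefore ∬_D (24/(x^2 + y^2 + 1)) dA = log(1000000000000^π).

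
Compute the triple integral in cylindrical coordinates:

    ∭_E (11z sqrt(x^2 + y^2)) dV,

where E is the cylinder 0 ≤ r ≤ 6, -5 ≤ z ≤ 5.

In cylindrical coordinates, x = r cos(θ), y = r sin(θ), z = z, and dV = r dr dθ dz.

The integrand becomes 11r z, so

    ∭_E (11z sqrt(x^2 + y^2)) dV = ∫_{0}^{2π} ∫_{0}^{6} ∫_{-5}^{5} (11r z) · r dz dr dθ.

Inner (z): 0.
Middle (r from 0 to 6): 0.
Outer (θ): 0.

Therefore the triple integral equals 0.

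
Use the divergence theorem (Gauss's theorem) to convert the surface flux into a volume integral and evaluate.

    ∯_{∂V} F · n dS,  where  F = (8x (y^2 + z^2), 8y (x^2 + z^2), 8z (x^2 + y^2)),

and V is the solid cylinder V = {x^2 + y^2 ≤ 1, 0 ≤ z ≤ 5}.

By the divergence theorem,

    ∯_{∂V} F · n dS = ∭_V (∇ · F) dV.

Compute the divergence:
    ∇ · F = ∂F_x/∂x + ∂F_y/∂y + ∂F_z/∂z = 8y^2 + 8z^2 + 8x^2 + 8z^2 + 8x^2 + 8y^2 = 16x^2 + 16y^2 + 16z^2.

In cylindrical coordinates, x = r cos(θ), y = r sin(θ), z = z, dV = r dr dθ dz, with 0 ≤ r ≤ 1, 0 ≤ θ ≤ 2π, 0 ≤ z ≤ 5.

The integrand, after substitution and multiplying by the volume element, becomes (16r^2 + 16z^2) · r, so

    ∭_V (∇·F) dV = ∫_0^{2π} ∫_0^{1} ∫_0^{5} (16r^2 + 16z^2) · r dz dr dθ.

Inner (z from 0 to 5): 80r (r^2 + 25/3).
Middle (r from 0 to 1): 1060/3.
Outer (θ from 0 to 2π): 2120π/3.

Therefore ∯_{∂V} F · n dS = 2120π/3.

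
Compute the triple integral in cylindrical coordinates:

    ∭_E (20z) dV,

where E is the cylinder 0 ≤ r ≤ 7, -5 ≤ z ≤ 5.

In cylindrical coordinates, x = r cos(θ), y = r sin(θ), z = z, and dV = r dr dθ dz.

The integrand becomes 20z, so

    ∭_E (20z) dV = ∫_{0}^{2π} ∫_{0}^{7} ∫_{-5}^{5} (20z) · r dz dr dθ.

Inner (z): 0.
Middle (r from 0 to 7): 0.
Outer (θ): 0.

Therefore the triple integral equals 0.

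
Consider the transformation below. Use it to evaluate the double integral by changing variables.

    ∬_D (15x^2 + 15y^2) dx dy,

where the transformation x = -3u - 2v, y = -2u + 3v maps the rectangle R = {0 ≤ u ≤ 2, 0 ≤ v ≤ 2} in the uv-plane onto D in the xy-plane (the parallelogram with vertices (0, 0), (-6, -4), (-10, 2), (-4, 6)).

Compute the Jacobian determinant of (x, y) with respect to (u, v):

    ∂(x,y)/∂(u,v) = | -3  -2 | = (-3)(3) - (-2)(-2) = -13.
                   | -2  3 |

Its absolute value is |J| = 13 (the area scaling factor).

Substituting x = -3u - 2v, y = -2u + 3v into the integrand,

    15x^2 + 15y^2 → 195u^2 + 195v^2,

so the integral becomes

    ∬_R (195u^2 + 195v^2) · |J| du dv = ∫_0^2 ∫_0^2 (2535u^2 + 2535v^2) dv du.

Inner (v): 5070u^2 + 6760.
Outer (u): 27040.

Therefore ∬_D (15x^2 + 15y^2) dx dy = 27040.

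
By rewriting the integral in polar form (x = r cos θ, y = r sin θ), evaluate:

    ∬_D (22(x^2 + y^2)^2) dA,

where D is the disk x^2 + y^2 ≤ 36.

The region D is 0 ≤ r ≤ 6, 0 ≤ θ ≤ 2π in polar coordinates, where x = r cos(θ), y = r sin(θ), and dA = r dr dθ.

Under the substitution, the integrand becomes 22r^4, so

    ∬_D (22(x^2 + y^2)^2) dA = ∫_{0}^{2π} ∫_{0}^{6} (22r^4) · r dr dθ.

Inner integral (in r): ∫_{0}^{6} (22r^4) · r dr = 171072.

Outer integral (in θ): ∫_{0}^{2π} (171072) dθ = 342144π.

Therefore ∬_D (22(x^2 + y^2)^2) dA = 342144π.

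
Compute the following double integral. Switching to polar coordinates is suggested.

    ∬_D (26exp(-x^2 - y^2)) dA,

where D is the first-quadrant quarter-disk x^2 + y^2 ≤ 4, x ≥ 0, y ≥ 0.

The region D is 0 ≤ r ≤ 2, 0 ≤ θ ≤ π/2 in polar coordinates, where x = r cos(θ), y = r sin(θ), and dA = r dr dθ.

Under the substitution, the integrand becomes 26exp(-r^2), so

    ∬_D (26exp(-x^2 - y^2)) dA = ∫_{0}^{π/2} ∫_{0}^{2} (26exp(-r^2)) · r dr dθ.

Inner integral (in r): ∫_{0}^{2} (26exp(-r^2)) · r dr = 13 - 13exp(-4).

Outer integral (in θ): ∫_{0}^{π/2} (13 - 13exp(-4)) dθ = -13π (1 - exp(4))exp(-4)/2.

Therefore ∬_D (26exp(-x^2 - y^2)) dA = -13π (1 - exp(4))exp(-4)/2.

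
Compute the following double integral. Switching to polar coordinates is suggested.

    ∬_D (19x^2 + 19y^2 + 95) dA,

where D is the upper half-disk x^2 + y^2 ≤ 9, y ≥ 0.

The region D is 0 ≤ r ≤ 3, 0 ≤ θ ≤ π in polar coordinates, where x = r cos(θ), y = r sin(θ), and dA = r dr dθ.

Under the substitution, the integrand becomes 19r^2 + 95, so

    ∬_D (19x^2 + 19y^2 + 95) dA = ∫_{0}^{π} ∫_{0}^{3} (19r^2 + 95) · r dr dθ.

Inner integral (in r): ∫_{0}^{3} (19r^2 + 95) · r dr = 3249/4.

Outer integral (in θ): ∫_{0}^{π} (3249/4) dθ = 3249π/4.

Therefore ∬_D (19x^2 + 19y^2 + 95) dA = 3249π/4.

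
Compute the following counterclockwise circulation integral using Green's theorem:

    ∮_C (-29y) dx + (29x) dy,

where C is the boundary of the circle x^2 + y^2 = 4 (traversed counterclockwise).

Green's theorem converts the closed line integral into a double integral over the enclosed region D:

    ∮_C P dx + Q dy = ∬_D (∂Q/∂x - ∂P/∂y) dA.

Here P = -29y, Q = 29x, so

    ∂Q/∂x = 29,    ∂P/∂y = -29,
    ∂Q/∂x - ∂P/∂y = 58.

D is the region x^2 + y^2 ≤ 4. Evaluating the double integral:

In polar coordinates (x = r cos θ, y = r sin θ, dA = r dr dθ) the integrand becomes 58, so

    ∬_D (58) dA = ∫_0^{2π} ∫_0^{2} (58) · r dr dθ.

Inner (r from 0 to 2): 116.
Outer (θ from 0 to 2π): 232π.

Therefore ∮_C P dx + Q dy = 232π.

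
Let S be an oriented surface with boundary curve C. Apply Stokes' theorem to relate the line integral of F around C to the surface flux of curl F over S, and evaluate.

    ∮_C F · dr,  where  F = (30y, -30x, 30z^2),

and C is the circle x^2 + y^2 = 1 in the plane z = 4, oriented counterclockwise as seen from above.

Let S be the flat disk x^2 + y^2 ≤ 1 in the plane z = 4, with upward unit normal n̂ = ẑ. By Stokes' theorem,

    ∮_C F · dr = ∬_S (∇ × F) · n̂ dS = ∬_D (curl F)_z dA,

where D is the disk x^2 + y^2 ≤ 1.

Compute the curl of F = (30y, -30x, 30z^2):
    (∇ × F)_x = ∂F_z/∂y - ∂F_y/∂z = 0,
    (∇ × F)_y = ∂F_x/∂z - ∂F_z/∂x = 0,
    (∇ × F)_z = ∂F_y/∂x - ∂F_x/∂y = -60.

On z = 4, (curl F)_z = -60.

Convert to polar (x = r cos θ, y = r sin θ, dA = r dr dθ); the integrand becomes -60, so

    ∬_D (curl F)_z dA = ∫_0^{2π} ∫_0^{1} (-60) · r dr dθ.

Inner (r from 0 to 1): -30.
Outer (θ from 0 to 2π): -60π.

Therefore ∮_C F · dr = -60π.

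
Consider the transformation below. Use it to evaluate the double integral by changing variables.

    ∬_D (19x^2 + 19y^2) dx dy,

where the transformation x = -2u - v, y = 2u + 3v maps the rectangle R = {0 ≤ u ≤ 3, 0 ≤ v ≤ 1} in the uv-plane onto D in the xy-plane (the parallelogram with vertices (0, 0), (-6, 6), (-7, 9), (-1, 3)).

Compute the Jacobian determinant of (x, y) with respect to (u, v):

    ∂(x,y)/∂(u,v) = | -2  -1 | = (-2)(3) - (-1)(2) = -4.
                   | 2  3 |

Its absolute value is |J| = 4 (the area scaling factor).

Substituting x = -2u - v, y = 2u + 3v into the integrand,

    19x^2 + 19y^2 → 152u^2 + 304u v + 190v^2,

so the integral becomes

    ∬_R (152u^2 + 304u v + 190v^2) · |J| du dv = ∫_0^3 ∫_0^1 (608u^2 + 1216u v + 760v^2) dv du.

Inner (v): 608u^2 + 608u + 760/3.
Outer (u): 8968.

Therefore ∬_D (19x^2 + 19y^2) dx dy = 8968.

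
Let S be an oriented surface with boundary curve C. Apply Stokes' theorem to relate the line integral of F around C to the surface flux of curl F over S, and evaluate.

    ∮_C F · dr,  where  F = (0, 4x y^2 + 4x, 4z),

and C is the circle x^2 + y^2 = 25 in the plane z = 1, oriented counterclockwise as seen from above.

Let S be the flat disk x^2 + y^2 ≤ 25 in the plane z = 1, with upward unit normal n̂ = ẑ. By Stokes' theorem,

    ∮_C F · dr = ∬_S (∇ × F) · n̂ dS = ∬_D (curl F)_z dA,

where D is the disk x^2 + y^2 ≤ 25.

Compute the curl of F = (0, 4x y^2 + 4x, 4z):
    (∇ × F)_x = ∂F_z/∂y - ∂F_y/∂z = 0,
    (∇ × F)_y = ∂F_x/∂z - ∂F_z/∂x = 0,
    (∇ × F)_z = ∂F_y/∂x - ∂F_x/∂y = 4y^2 + 4.

On z = 1, (curl F)_z = 4y^2 + 4.

Convert to polar (x = r cos θ, y = r sin θ, dA = r dr dθ); the integrand becomes 4r^2sin(θ)^2 + 4, so

    ∬_D (curl F)_z dA = ∫_0^{2π} ∫_0^{5} (4r^2sin(θ)^2 + 4) · r dr dθ.

Inner (r from 0 to 5): 625sin(θ)^2 + 50.
Outer (θ from 0 to 2π): 725π.

Therefore ∮_C F · dr = 725π.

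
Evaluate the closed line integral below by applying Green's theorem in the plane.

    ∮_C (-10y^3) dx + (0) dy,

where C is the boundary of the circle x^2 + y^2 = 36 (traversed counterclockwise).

Green's theorem converts the closed line integral into a double integral over the enclosed region D:

    ∮_C P dx + Q dy = ∬_D (∂Q/∂x - ∂P/∂y) dA.

Here P = -10y^3, Q = 0, so

    ∂Q/∂x = 0,    ∂P/∂y = -30y^2,
    ∂Q/∂x - ∂P/∂y = 30y^2.

D is the region x^2 + y^2 ≤ 36. Evaluating the double integral:

In polar coordinates (x = r cos θ, y = r sin θ, dA = r dr dθ) the integrand becomes 30r^2sin(θ)^2, so

    ∬_D (30y^2) dA = ∫_0^{2π} ∫_0^{6} (30r^2sin(θ)^2) · r dr dθ.

Inner (r from 0 to 6): 9720sin(θ)^2.
Outer (θ from 0 to 2π): 9720π.

Therefore ∮_C P dx + Q dy = 9720π.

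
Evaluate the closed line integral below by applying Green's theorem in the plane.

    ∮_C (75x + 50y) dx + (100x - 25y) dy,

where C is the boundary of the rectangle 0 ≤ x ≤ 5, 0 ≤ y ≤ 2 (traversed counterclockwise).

Green's theorem converts the closed line integral into a double integral over the enclosed region D:

    ∮_C P dx + Q dy = ∬_D (∂Q/∂x - ∂P/∂y) dA.

Here P = 75x + 50y, Q = 100x - 25y, so

    ∂Q/∂x = 100,    ∂P/∂y = 50,
    ∂Q/∂x - ∂P/∂y = 50.

D is the region 0 ≤ x ≤ 5, 0 ≤ y ≤ 2. Evaluating the double integral:

    ∬_D (50) dA = ∫_0^{5} ∫_0^{2} (50) dy dx.

Inner (y from 0 to 2): 100.
Outer (x from 0 to 5): 500.

Therefore ∮_C P dx + Q dy = 500.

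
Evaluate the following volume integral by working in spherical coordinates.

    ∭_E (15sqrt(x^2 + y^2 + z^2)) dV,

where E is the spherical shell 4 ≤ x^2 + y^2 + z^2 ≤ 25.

In spherical coordinates, x = ρ sin(φ) cos(θ), y = ρ sin(φ) sin(θ), z = ρ cos(φ), and dV = ρ^2 sin(φ) dρ dφ dθ.

The integrand becomes 15ρ, so

    ∭_E (15sqrt(x^2 + y^2 + z^2)) dV = ∫_{0}^{2π} ∫_{0}^{π} ∫_{2}^{5} (15ρ) · ρ^2 sin(φ) dρ dφ dθ.

Inner (ρ): 9135sin(φ)/4.
Middle (φ): 9135/2.
Outer (θ): 9135π.

Therefore the triple integral equals 9135π.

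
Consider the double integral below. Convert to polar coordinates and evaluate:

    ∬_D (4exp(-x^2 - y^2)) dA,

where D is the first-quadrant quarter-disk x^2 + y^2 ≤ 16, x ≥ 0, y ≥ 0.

The region D is 0 ≤ r ≤ 4, 0 ≤ θ ≤ π/2 in polar coordinates, where x = r cos(θ), y = r sin(θ), and dA = r dr dθ.

Under the substitution, the integrand becomes 4exp(-r^2), so

    ∬_D (4exp(-x^2 - y^2)) dA = ∫_{0}^{π/2} ∫_{0}^{4} (4exp(-r^2)) · r dr dθ.

Inner integral (in r): ∫_{0}^{4} (4exp(-r^2)) · r dr = 2 - 2exp(-16).

Outer integral (in θ): ∫_{0}^{π/2} (2 - 2exp(-16)) dθ = -π exp(-16) + π.

Therefore ∬_D (4exp(-x^2 - y^2)) dA = -π exp(-16) + π.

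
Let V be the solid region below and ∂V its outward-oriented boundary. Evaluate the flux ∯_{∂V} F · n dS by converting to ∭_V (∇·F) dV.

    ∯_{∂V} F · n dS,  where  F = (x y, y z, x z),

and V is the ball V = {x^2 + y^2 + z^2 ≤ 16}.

By the divergence theorem,

    ∯_{∂V} F · n dS = ∭_V (∇ · F) dV.

Compute the divergence:
    ∇ · F = ∂F_x/∂x + ∂F_y/∂y + ∂F_z/∂z = y + z + x = x + y + z.

In spherical coordinates, x = ρ sin(φ) cos(θ), y = ρ sin(φ) sin(θ), z = ρ cos(φ), dV = ρ^2 sin(φ) dρ dφ dθ, with 0 ≤ ρ ≤ 4, 0 ≤ φ ≤ π, 0 ≤ θ ≤ 2π.

The integrand, after substitution and multiplying by the volume element, becomes (ρ (sqrt(2)sin(φ)sin(θ + π/4) + cos(φ))) · ρ^2 sin(φ), so

    ∭_V (∇·F) dV = ∫_0^{2π} ∫_0^{π} ∫_0^{4} (ρ (sqrt(2)sin(φ)sin(θ + π/4) + cos(φ))) · ρ^2 sin(φ) dρ dφ dθ.

Inner (ρ from 0 to 4): 64(sqrt(2)sin(φ)sin(θ + π/4) + cos(φ))sin(φ).
Middle (φ from 0 to π): 32sqrt(2)π sin(θ + π/4).
Outer (θ from 0 to 2π): 0.

Therefore ∯_{∂V} F · n dS = 0.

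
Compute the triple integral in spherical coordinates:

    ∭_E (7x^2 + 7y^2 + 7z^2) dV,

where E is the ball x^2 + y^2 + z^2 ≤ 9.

In spherical coordinates, x = ρ sin(φ) cos(θ), y = ρ sin(φ) sin(θ), z = ρ cos(φ), and dV = ρ^2 sin(φ) dρ dφ dθ.

The integrand becomes 7ρ^2, so

    ∭_E (7x^2 + 7y^2 + 7z^2) dV = ∫_{0}^{2π} ∫_{0}^{π} ∫_{0}^{3} (7ρ^2) · ρ^2 sin(φ) dρ dφ dθ.

Inner (ρ): 1701sin(φ)/5.
Middle (φ): 3402/5.
Outer (θ): 6804π/5.

Therefore the triple integral equals 6804π/5.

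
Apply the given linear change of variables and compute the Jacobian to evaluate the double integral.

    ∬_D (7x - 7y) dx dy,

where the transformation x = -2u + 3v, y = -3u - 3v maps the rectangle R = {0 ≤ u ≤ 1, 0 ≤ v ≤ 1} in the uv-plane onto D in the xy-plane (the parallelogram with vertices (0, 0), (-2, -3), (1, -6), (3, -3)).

Compute the Jacobian determinant of (x, y) with respect to (u, v):

    ∂(x,y)/∂(u,v) = | -2  3 | = (-2)(-3) - (3)(-3) = 15.
                   | -3  -3 |

Its absolute value is |J| = 15 (the area scaling factor).

Substituting x = -2u + 3v, y = -3u - 3v into the integrand,

    7x - 7y → 7u + 42v,

so the integral becomes

    ∬_R (7u + 42v) · |J| du dv = ∫_0^1 ∫_0^1 (105u + 630v) dv du.

Inner (v): 105u + 315.
Outer (u): 735/2.

Therefore ∬_D (7x - 7y) dx dy = 735/2.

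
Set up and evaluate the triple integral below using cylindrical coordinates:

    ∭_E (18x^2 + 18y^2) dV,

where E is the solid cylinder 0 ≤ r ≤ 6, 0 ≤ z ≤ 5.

In cylindrical coordinates, x = r cos(θ), y = r sin(θ), z = z, and dV = r dr dθ dz.

The integrand becomes 18r^2, so

    ∭_E (18x^2 + 18y^2) dV = ∫_{0}^{2π} ∫_{0}^{6} ∫_{0}^{5} (18r^2) · r dz dr dθ.

Inner (z): 90r^3.
Middle (r from 0 to 6): 29160.
Outer (θ): 58320π.

Therefore the triple integral equals 58320π.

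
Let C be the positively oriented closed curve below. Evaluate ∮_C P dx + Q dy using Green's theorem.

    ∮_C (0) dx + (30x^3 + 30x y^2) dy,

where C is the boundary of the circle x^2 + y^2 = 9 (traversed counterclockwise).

Green's theorem converts the closed line integral into a double integral over the enclosed region D:

    ∮_C P dx + Q dy = ∬_D (∂Q/∂x - ∂P/∂y) dA.

Here P = 0, Q = 30x^3 + 30x y^2, so

    ∂Q/∂x = 90x^2 + 30y^2,    ∂P/∂y = 0,
    ∂Q/∂x - ∂P/∂y = 90x^2 + 30y^2.

D is the region x^2 + y^2 ≤ 9. Evaluating the double integral:

In polar coordinates (x = r cos θ, y = r sin θ, dA = r dr dθ) the integrand becomes 30r^2(cos(2θ) + 2), so

    ∬_D (90x^2 + 30y^2) dA = ∫_0^{2π} ∫_0^{3} (30r^2(cos(2θ) + 2)) · r dr dθ.

Inner (r from 0 to 3): 3645/2 - 1215sin(θ)^2.
Outer (θ from 0 to 2π): 2430π.

Therefore ∮_C P dx + Q dy = 2430π.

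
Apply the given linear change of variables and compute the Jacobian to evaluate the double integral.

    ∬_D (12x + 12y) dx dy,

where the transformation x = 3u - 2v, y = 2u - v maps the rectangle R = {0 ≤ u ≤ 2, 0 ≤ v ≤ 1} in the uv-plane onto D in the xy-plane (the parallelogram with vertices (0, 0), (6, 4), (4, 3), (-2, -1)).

Compute the Jacobian determinant of (x, y) with respect to (u, v):

    ∂(x,y)/∂(u,v) = | 3  -2 | = (3)(-1) - (-2)(2) = 1.
                   | 2  -1 |

Its absolute value is |J| = 1 (the area scaling factor).

Substituting x = 3u - 2v, y = 2u - v into the integrand,

    12x + 12y → 60u - 36v,

so the integral becomes

    ∬_R (60u - 36v) · |J| du dv = ∫_0^2 ∫_0^1 (60u - 36v) dv du.

Inner (v): 60u - 18.
Outer (u): 84.

Therefore ∬_D (12x + 12y) dx dy = 84.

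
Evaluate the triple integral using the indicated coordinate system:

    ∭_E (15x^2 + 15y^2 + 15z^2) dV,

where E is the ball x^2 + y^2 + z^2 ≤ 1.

In spherical coordinates, x = ρ sin(φ) cos(θ), y = ρ sin(φ) sin(θ), z = ρ cos(φ), and dV = ρ^2 sin(φ) dρ dφ dθ.

The integrand becomes 15ρ^2, so

    ∭_E (15x^2 + 15y^2 + 15z^2) dV = ∫_{0}^{2π} ∫_{0}^{π} ∫_{0}^{1} (15ρ^2) · ρ^2 sin(φ) dρ dφ dθ.

Inner (ρ): 3sin(φ).
Middle (φ): 6.
Outer (θ): 12π.

Therefore the triple integral equals 12π.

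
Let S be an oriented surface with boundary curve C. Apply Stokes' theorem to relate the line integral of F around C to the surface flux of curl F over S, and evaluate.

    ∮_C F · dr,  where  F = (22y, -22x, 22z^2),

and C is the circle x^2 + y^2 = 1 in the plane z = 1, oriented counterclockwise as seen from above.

Let S be the flat disk x^2 + y^2 ≤ 1 in the plane z = 1, with upward unit normal n̂ = ẑ. By Stokes' theorem,

    ∮_C F · dr = ∬_S (∇ × F) · n̂ dS = ∬_D (curl F)_z dA,

where D is the disk x^2 + y^2 ≤ 1.

Compute the curl of F = (22y, -22x, 22z^2):
    (∇ × F)_x = ∂F_z/∂y - ∂F_y/∂z = 0,
    (∇ × F)_y = ∂F_x/∂z - ∂F_z/∂x = 0,
    (∇ × F)_z = ∂F_y/∂x - ∂F_x/∂y = -44.

On z = 1, (curl F)_z = -44.

Convert to polar (x = r cos θ, y = r sin θ, dA = r dr dθ); the integrand becomes -44, so

    ∬_D (curl F)_z dA = ∫_0^{2π} ∫_0^{1} (-44) · r dr dθ.

Inner (r from 0 to 1): -22.
Outer (θ from 0 to 2π): -44π.

Therefore ∮_C F · dr = -44π.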